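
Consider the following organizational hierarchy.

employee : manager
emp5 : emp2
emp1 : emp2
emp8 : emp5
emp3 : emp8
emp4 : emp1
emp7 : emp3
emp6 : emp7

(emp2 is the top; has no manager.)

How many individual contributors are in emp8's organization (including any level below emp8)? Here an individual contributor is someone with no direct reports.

The only person in emp8's organization with no one reporting to them is emp6. That is 1.

1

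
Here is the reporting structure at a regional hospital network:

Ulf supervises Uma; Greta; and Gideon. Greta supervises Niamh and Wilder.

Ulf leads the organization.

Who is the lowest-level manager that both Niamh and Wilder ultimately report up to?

Niamh's chain of managers is Greta, Ulf. Wilder's chain of managers is Greta, Ulf. The first manager that appears in both chains is Greta.

Greta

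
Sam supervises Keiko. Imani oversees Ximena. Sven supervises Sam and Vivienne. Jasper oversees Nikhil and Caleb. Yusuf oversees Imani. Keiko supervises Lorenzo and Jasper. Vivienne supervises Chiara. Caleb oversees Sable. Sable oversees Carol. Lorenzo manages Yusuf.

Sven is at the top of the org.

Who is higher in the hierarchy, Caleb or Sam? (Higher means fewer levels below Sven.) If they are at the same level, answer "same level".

Sam

Caleb is 4 levels below Sven; Sam is 1. Sam is higher.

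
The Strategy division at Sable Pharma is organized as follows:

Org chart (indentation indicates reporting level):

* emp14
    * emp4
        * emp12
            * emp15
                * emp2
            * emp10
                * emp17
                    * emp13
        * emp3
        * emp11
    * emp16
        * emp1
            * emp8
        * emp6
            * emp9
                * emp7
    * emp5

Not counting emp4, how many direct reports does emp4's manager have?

emp4 reports to emp14. emp14's other direct reports are emp16, emp5 — 2 peers.

2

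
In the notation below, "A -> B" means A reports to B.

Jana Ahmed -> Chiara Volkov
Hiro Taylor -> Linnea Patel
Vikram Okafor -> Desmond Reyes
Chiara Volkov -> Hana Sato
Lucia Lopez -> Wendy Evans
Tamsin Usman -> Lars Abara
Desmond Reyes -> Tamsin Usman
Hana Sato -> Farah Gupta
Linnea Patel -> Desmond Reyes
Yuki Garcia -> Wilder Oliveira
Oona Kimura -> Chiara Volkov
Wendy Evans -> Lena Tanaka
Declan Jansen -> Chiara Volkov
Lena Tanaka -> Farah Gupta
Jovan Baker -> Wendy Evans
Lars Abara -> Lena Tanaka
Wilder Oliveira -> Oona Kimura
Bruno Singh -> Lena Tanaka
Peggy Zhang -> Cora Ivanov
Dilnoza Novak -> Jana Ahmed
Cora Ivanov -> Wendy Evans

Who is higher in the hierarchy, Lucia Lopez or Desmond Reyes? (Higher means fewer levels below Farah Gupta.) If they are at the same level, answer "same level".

Lucia Lopez

Lucia Lopez is 3 levels below Farah Gupta; Desmond Reyes is 4. Lucia Lopez is higher.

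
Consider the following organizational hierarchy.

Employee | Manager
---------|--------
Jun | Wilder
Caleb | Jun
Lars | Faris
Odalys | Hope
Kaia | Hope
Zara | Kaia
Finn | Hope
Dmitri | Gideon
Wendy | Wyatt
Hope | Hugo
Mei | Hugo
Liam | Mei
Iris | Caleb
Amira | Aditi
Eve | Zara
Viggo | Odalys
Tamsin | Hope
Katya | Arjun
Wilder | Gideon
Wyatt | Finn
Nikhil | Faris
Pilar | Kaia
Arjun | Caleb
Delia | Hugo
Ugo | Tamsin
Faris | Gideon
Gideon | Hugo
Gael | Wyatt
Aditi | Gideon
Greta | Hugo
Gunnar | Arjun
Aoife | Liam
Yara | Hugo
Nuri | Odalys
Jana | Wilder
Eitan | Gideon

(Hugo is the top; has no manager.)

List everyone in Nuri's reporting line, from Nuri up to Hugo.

Nuri reports to Odalys. Odalys reports to Hope. Hope reports to Hugo. Hugo is at the top.

Nuri -> Odalys -> Hope -> Hugo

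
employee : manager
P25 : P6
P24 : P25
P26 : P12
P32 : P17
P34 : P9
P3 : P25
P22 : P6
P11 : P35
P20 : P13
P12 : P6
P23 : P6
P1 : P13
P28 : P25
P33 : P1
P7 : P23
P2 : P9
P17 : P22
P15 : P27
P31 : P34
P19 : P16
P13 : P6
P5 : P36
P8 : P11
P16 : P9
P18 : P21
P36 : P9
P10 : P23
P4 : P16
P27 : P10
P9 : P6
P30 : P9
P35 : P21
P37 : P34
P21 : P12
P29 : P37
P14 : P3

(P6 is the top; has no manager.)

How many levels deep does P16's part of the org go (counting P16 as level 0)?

The longest chain under P16 runs P16 → P4, which is 1 level below P16.

1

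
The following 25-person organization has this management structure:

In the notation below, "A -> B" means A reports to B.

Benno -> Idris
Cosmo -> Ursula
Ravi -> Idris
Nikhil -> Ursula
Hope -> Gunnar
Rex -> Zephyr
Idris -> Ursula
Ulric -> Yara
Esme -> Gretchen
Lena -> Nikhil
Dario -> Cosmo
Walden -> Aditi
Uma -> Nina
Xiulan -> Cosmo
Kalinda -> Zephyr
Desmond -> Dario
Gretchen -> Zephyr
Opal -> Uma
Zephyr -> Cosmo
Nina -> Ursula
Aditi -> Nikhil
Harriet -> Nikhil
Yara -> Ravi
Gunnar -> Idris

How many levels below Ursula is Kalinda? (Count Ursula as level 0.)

3

Chain from Kalinda up to Ursula: Kalinda → Zephyr → Cosmo → Ursula. That is 3 steps up, so Kalinda is 3 levels below Ursula.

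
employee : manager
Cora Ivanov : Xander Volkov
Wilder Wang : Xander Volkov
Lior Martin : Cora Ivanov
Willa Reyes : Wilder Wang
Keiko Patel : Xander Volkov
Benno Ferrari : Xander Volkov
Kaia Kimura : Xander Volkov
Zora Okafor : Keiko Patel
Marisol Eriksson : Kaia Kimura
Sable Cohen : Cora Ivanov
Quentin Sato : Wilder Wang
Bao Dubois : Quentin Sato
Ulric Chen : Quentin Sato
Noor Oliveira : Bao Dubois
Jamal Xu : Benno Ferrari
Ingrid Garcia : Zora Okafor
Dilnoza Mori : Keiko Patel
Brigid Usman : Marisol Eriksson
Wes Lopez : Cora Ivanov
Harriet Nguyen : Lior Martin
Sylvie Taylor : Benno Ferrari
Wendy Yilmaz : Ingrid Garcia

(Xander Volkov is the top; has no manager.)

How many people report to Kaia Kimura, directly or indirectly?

2

Kaia Kimura directly manages Marisol Eriksson. Under Marisol Eriksson: Brigid Usman (1). That's 2 in total.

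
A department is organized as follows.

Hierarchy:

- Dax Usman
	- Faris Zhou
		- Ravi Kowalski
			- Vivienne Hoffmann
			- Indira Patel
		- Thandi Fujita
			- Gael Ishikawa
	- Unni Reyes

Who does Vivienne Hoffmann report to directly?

Vivienne Hoffmann reports directly to Ravi Kowalski.

Ravi Kowalski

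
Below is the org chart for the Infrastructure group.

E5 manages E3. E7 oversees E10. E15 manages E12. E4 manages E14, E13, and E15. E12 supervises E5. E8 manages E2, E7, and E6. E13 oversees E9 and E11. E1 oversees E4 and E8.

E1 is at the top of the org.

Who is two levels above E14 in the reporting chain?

E14 reports to E4, and E4 reports to E1. So E14's skip-level manager is E1.

E1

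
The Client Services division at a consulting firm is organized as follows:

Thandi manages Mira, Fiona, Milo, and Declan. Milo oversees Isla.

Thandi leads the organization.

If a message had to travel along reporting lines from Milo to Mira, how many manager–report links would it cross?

2

Milo is 1 level below Thandi, and Mira is 1 level below Thandi (their lowest common manager). The shortest path runs up from Milo to Thandi and back down to Mira: 1 + 1 = 2 links.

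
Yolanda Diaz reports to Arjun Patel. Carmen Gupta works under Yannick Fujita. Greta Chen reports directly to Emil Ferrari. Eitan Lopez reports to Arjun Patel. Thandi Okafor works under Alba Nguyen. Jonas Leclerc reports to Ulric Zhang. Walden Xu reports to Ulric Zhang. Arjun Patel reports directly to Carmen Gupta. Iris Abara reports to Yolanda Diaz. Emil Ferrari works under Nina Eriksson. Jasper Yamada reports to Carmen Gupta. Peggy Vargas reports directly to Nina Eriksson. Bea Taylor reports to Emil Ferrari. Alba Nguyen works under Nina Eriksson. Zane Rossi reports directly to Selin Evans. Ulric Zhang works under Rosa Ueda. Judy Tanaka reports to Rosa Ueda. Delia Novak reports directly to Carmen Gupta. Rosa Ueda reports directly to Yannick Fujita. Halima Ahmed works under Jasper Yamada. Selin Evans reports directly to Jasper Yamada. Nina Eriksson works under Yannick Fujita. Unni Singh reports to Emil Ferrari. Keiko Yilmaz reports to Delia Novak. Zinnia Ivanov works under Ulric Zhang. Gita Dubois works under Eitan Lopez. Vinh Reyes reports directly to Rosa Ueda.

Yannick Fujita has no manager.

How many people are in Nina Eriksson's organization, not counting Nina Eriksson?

7

Nina Eriksson directly manages Emil Ferrari, Peggy Vargas, Alba Nguyen. Under Emil Ferrari: Unni Singh, Greta Chen, Bea Taylor (3). Peggy Vargas has no reports. Under Alba Nguyen: Thandi Okafor (1). So Nina Eriksson's organization is 3 direct reports plus everyone under them: 4 + 1 + 2 = 7.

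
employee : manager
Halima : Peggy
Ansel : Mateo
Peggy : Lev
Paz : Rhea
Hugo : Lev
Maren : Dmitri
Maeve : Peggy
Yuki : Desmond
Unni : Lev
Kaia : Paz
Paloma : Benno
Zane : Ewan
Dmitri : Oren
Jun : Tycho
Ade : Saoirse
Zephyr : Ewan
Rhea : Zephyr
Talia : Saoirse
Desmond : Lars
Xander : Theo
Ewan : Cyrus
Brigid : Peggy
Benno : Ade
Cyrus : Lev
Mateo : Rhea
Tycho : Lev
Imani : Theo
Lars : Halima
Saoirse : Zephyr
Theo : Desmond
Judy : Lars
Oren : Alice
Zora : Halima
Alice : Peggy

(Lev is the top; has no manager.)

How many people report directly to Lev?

Lev directly manages Peggy, Cyrus, Hugo, Tycho, Unni. That is 5 direct reports.

5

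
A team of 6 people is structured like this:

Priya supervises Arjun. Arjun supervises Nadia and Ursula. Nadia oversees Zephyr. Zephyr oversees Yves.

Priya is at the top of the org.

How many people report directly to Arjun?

2

Arjun directly manages Nadia, Ursula. That is 2 direct reports.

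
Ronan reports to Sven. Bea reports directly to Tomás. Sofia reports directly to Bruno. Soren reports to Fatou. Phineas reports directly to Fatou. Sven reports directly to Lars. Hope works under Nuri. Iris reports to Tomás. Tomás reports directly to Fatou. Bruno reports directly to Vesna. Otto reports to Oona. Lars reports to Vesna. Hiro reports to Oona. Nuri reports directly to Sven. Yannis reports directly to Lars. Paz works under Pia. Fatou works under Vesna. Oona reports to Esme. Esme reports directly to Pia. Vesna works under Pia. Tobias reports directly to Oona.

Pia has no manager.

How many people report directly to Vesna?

3

Vesna directly manages Fatou, Lars, Bruno. That is 3 direct reports.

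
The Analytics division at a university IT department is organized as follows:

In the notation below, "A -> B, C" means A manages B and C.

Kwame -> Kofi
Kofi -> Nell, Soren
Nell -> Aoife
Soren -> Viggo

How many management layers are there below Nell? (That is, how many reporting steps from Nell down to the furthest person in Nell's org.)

The longest chain under Nell runs Nell → Aoife, which is 1 level below Nell.

1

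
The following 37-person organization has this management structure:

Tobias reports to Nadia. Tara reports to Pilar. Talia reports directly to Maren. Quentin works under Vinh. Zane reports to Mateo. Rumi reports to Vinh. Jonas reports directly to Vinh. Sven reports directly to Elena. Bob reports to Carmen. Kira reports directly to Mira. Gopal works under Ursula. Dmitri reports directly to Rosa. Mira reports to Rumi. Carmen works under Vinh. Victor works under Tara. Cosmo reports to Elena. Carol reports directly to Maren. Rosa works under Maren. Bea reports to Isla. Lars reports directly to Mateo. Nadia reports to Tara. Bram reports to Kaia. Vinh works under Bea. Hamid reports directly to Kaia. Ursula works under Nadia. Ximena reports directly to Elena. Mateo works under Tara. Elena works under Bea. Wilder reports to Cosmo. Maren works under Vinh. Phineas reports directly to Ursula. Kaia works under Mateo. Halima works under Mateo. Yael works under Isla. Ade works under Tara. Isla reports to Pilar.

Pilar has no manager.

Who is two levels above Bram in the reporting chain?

Bram reports to Kaia, and Kaia reports to Mateo. So Bram's skip-level manager is Mateo.

Mateo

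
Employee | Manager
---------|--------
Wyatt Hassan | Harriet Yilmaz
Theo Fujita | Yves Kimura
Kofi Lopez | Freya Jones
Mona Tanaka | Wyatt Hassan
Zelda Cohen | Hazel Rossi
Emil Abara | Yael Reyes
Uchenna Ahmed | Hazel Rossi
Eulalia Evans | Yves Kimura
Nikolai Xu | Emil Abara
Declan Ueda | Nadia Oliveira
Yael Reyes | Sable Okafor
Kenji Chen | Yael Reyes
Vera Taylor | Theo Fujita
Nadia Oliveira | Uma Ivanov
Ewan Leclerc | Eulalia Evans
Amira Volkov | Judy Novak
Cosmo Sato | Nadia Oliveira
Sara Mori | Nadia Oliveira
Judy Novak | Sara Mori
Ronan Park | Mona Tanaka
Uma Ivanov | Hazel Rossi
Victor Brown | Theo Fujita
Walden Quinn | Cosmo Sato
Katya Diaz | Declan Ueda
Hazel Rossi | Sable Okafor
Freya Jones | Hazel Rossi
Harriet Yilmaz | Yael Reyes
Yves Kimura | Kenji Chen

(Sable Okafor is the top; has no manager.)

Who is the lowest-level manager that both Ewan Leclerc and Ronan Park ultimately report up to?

Yael Reyes

Ewan Leclerc's chain of managers is Eulalia Evans, Yves Kimura, Kenji Chen, Yael Reyes, Sable Okafor. Ronan Park's chain of managers is Mona Tanaka, Wyatt Hassan, Harriet Yilmaz, Yael Reyes, Sable Okafor. The first manager that appears in both chains is Yael Reyes.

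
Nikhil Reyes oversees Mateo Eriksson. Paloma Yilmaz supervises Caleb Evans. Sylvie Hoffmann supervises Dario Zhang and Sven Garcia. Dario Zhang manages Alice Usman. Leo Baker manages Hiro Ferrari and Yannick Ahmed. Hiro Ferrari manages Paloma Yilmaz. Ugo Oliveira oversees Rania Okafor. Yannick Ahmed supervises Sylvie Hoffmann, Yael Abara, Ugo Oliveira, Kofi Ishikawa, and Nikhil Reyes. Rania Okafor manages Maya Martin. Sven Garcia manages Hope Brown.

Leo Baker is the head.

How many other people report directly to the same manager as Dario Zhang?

Dario Zhang reports to Sylvie Hoffmann. Sylvie Hoffmann's other direct reports are Sven Garcia — 1 peer.

1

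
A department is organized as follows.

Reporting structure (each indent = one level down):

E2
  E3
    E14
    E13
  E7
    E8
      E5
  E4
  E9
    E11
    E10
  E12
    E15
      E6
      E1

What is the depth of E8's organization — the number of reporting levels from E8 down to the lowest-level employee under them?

The longest chain under E8 runs E8 → E5, which is 1 level below E8.

1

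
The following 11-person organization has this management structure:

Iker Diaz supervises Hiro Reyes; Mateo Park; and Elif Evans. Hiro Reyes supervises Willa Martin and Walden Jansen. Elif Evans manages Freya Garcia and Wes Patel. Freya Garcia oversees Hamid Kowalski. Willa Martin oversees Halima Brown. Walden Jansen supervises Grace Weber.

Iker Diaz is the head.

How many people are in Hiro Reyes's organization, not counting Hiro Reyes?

Hiro Reyes directly manages Willa Martin, Walden Jansen. Under Willa Martin: Halima Brown (1). Under Walden Jansen: Grace Weber (1). So Hiro Reyes's organization is 2 direct reports plus everyone under them: 2 + 2 = 4.

4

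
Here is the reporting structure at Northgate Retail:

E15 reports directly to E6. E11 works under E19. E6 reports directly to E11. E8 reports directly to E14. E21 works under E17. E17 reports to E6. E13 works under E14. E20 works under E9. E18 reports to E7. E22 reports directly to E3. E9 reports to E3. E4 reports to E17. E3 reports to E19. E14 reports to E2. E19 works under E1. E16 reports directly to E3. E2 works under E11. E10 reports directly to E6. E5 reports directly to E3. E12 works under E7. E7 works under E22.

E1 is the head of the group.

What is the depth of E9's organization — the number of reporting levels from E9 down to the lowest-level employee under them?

The longest chain under E9 runs E9 → E20, which is 1 level below E9.

1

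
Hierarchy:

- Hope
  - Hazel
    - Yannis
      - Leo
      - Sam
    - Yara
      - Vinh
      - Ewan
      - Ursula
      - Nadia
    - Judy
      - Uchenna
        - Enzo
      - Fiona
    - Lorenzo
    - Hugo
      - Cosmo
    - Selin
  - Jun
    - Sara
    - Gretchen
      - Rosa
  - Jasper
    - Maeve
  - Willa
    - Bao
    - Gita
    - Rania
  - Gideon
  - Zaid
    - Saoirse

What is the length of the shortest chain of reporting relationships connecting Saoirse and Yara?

4

Saoirse is 2 levels below Hope, and Yara is 2 levels below Hope (their lowest common manager). The shortest path runs up from Saoirse to Hope and back down to Yara: 2 + 2 = 4 links.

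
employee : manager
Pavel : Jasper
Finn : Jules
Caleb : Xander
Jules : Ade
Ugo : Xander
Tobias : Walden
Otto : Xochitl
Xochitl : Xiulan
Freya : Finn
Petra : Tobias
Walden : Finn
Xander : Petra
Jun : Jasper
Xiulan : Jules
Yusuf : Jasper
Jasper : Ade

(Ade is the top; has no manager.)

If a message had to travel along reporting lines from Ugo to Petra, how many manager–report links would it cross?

Ugo is in Petra's organization: the chain from Ugo up to Petra is Ugo → Xander → Petra, which is 2 links.

2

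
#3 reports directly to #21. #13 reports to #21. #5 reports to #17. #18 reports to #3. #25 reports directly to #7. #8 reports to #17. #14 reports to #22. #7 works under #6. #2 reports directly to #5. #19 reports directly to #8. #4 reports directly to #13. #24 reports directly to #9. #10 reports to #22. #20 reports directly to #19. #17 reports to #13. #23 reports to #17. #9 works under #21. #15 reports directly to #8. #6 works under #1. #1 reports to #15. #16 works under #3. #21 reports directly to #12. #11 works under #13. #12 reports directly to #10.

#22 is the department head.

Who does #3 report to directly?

#3 reports directly to #21.

#21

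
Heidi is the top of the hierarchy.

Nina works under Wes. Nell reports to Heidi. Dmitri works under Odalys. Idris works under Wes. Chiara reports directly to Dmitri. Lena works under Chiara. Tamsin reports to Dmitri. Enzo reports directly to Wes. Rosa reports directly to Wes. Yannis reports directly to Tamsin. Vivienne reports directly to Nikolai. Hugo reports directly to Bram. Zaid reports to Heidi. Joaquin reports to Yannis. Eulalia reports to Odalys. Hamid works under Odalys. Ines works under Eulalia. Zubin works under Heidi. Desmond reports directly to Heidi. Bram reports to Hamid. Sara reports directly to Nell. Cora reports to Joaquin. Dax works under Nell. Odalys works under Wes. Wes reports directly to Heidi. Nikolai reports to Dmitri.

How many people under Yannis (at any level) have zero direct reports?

The only person in Yannis's organization with no one reporting to them is Cora. That is 1.

1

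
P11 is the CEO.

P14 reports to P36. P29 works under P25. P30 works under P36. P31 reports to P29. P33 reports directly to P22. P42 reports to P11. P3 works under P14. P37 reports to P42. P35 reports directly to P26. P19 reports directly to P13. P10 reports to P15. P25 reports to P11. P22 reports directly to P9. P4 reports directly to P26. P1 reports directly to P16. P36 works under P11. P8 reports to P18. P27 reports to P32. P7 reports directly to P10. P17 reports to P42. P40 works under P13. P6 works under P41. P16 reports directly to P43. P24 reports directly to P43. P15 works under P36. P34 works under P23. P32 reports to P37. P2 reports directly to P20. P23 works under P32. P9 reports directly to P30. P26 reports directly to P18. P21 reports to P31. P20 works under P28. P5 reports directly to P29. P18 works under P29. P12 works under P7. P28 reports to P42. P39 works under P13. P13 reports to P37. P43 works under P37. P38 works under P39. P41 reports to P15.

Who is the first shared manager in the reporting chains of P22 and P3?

P36

P22's chain of managers is P9, P30, P36, P11. P3's chain of managers is P14, P36, P11. The first manager that appears in both chains is P36.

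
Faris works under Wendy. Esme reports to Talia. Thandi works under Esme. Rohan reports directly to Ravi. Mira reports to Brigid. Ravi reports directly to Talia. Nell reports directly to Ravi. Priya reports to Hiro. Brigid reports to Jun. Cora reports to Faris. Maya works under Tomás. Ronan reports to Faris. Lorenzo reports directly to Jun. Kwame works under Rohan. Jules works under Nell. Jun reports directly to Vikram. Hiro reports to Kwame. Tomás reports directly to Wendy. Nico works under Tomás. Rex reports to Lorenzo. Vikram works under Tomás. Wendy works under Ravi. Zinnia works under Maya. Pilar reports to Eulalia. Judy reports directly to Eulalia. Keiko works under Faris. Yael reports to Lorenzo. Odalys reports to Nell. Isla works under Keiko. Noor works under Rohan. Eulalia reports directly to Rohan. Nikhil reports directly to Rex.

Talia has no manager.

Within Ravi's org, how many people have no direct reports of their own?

14

The people in Ravi's organization with no one reporting to them are Pilar, Judy, Priya, Noor, Jules, Odalys, Ronan, Cora, Isla, Nico, Zinnia, Mira, Yael, Nikhil. That is 14.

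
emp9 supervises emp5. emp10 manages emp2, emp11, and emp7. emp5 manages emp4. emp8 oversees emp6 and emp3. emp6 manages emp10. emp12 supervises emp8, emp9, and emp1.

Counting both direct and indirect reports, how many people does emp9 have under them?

2

emp9 directly manages emp5. Under emp5: emp4 (1). That's 2 in total.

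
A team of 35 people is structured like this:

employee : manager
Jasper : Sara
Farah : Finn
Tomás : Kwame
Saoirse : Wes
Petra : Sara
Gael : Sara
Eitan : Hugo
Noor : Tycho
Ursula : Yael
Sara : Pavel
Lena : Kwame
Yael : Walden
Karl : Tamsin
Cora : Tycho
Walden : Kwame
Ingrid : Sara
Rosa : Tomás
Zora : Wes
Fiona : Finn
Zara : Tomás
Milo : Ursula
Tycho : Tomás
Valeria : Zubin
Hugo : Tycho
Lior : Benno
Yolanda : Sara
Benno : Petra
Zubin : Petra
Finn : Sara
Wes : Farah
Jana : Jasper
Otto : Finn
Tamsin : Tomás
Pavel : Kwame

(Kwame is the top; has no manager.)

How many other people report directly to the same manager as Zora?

1

Zora reports to Wes. Wes's other direct reports are Saoirse — 1 peer.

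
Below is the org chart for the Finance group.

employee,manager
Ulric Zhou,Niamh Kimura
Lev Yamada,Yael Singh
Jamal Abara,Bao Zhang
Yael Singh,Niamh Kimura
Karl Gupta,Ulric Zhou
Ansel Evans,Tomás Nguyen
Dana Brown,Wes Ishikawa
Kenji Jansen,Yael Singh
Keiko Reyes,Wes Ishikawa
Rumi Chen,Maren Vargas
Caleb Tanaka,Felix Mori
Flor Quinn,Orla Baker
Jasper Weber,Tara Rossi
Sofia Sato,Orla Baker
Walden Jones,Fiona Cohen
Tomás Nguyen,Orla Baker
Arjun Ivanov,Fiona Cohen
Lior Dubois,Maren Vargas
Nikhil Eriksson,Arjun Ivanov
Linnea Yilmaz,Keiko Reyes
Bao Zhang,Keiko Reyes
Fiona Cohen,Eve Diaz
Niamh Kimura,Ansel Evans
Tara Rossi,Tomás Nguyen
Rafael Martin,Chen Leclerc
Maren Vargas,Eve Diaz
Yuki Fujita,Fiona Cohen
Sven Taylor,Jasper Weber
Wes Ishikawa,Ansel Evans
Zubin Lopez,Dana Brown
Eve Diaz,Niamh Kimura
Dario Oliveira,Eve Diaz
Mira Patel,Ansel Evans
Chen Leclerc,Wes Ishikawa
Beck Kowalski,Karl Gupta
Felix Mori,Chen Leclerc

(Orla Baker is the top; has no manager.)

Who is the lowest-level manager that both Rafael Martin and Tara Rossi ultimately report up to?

Rafael Martin's chain of managers is Chen Leclerc, Wes Ishikawa, Ansel Evans, Tomás Nguyen, Orla Baker. Tara Rossi's chain of managers is Tomás Nguyen, Orla Baker. The first manager that appears in both chains is Tomás Nguyen.

Tomás Nguyen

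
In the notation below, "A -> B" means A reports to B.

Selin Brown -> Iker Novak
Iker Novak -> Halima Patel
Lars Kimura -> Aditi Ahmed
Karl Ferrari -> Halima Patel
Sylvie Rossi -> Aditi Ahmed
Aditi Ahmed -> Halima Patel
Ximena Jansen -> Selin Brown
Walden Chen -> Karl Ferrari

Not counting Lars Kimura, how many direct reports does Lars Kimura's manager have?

Lars Kimura reports to Aditi Ahmed. Aditi Ahmed's other direct reports are Sylvie Rossi — 1 peer.

1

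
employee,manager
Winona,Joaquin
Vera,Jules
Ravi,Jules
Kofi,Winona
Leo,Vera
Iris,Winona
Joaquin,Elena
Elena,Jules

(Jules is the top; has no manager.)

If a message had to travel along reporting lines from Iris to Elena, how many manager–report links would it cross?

Iris is in Elena's organization: the chain from Iris up to Elena is Iris → Winona → Joaquin → Elena, which is 3 links.

3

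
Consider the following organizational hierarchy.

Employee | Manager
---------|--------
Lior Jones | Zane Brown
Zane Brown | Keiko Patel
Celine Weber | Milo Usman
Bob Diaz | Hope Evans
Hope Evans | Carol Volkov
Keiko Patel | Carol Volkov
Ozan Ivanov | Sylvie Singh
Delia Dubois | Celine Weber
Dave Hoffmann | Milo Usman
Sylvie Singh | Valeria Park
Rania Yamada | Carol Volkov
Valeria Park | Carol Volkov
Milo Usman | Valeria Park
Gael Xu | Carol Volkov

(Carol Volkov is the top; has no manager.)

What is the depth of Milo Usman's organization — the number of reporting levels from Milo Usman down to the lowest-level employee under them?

2

The longest chain under Milo Usman runs Milo Usman → Celine Weber → Delia Dubois, which is 2 levels below Milo Usman.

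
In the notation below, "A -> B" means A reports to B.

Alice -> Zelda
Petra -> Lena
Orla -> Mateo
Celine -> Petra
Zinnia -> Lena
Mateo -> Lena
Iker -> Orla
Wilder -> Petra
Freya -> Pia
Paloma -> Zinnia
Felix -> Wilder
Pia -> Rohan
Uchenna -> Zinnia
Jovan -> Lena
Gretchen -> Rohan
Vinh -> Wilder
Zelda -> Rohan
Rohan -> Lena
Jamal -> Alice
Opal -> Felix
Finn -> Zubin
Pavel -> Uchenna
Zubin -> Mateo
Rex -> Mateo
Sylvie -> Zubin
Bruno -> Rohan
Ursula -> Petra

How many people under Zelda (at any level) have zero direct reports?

1

The only person in Zelda's organization with no one reporting to them is Jamal. That is 1.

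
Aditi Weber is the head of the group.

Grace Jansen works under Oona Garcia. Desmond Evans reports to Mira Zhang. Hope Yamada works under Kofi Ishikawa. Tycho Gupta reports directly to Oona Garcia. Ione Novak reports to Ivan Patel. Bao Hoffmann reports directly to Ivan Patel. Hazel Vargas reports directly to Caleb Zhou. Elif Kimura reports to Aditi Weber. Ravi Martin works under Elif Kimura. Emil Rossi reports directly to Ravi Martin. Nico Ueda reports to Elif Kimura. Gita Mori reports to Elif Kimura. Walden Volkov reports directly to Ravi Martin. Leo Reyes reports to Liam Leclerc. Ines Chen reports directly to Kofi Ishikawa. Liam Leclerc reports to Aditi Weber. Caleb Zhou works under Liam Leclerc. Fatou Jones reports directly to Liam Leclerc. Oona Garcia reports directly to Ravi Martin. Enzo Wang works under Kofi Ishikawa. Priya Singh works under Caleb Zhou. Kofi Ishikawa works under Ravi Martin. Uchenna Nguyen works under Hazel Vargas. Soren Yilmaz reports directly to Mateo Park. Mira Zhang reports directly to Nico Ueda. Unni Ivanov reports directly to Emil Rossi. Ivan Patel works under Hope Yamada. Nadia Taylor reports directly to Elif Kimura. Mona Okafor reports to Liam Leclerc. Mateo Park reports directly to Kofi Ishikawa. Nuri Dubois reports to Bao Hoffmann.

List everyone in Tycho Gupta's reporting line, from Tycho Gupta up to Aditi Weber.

Tycho Gupta -> Oona Garcia -> Ravi Martin -> Elif Kimura -> Aditi Weber

Tycho Gupta reports to Oona Garcia. Oona Garcia reports to Ravi Martin. Ravi Martin reports to Elif Kimura. Elif Kimura reports to Aditi Weber. Aditi Weber is at the top.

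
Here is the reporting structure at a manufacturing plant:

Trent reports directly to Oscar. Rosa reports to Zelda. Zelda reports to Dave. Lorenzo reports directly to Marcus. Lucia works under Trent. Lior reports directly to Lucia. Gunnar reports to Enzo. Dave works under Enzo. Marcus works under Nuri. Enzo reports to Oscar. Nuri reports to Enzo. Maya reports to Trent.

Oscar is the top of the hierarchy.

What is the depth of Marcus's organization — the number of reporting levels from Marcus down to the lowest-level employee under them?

The longest chain under Marcus runs Marcus → Lorenzo, which is 1 level below Marcus.

1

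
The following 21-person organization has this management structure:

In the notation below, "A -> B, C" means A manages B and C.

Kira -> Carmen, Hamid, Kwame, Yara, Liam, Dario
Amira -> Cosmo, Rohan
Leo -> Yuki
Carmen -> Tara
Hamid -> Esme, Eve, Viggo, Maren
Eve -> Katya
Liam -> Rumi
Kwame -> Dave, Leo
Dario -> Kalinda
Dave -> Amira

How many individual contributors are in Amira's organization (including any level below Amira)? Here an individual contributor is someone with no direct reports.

2

The people in Amira's organization with no one reporting to them are Rohan, Cosmo. That is 2.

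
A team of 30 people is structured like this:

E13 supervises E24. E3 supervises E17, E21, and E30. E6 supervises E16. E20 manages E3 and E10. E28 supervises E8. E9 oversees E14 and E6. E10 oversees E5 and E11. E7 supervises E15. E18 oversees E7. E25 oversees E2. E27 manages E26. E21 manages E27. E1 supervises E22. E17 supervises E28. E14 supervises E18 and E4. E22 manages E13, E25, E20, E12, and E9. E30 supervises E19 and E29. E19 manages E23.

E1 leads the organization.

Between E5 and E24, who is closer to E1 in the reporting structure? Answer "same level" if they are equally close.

E5 is 4 levels below E1; E24 is 3. E24 is higher.

E24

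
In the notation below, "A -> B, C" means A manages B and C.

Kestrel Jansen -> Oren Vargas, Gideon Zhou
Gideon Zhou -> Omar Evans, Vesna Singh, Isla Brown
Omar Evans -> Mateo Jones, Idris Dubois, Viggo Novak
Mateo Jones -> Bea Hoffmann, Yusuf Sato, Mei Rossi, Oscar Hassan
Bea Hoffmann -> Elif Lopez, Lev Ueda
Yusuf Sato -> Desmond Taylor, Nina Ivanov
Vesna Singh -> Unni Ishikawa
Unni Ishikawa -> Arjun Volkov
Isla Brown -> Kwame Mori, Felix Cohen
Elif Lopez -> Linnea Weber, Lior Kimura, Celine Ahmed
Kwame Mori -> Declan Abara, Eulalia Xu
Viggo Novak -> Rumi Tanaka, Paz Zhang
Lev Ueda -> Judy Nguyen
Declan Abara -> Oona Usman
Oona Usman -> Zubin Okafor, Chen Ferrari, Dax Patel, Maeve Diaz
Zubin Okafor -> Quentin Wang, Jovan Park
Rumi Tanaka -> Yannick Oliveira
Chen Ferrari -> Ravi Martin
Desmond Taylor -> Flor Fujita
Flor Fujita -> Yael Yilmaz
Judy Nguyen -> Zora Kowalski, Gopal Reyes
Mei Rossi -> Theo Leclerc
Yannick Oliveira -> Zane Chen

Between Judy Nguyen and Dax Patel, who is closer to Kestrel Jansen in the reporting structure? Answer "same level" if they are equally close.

same level

Both Judy Nguyen and Dax Patel are 6 levels below Kestrel Jansen.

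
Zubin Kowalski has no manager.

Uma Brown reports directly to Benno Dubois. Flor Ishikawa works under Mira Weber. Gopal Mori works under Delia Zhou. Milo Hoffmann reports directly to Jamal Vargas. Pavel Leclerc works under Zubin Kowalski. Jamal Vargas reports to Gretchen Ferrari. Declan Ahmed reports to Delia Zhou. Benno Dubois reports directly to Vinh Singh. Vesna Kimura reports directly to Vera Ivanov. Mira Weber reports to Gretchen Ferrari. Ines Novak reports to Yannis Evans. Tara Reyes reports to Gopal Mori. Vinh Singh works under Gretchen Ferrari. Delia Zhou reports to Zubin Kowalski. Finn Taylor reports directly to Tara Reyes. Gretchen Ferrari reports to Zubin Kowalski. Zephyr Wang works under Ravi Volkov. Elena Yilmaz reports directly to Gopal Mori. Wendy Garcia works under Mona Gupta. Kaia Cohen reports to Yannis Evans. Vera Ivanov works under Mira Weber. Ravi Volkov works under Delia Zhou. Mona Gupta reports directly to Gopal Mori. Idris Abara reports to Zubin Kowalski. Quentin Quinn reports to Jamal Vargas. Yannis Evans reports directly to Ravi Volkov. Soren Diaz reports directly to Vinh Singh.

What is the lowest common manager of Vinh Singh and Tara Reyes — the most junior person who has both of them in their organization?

Vinh Singh's chain of managers is Gretchen Ferrari, Zubin Kowalski. Tara Reyes's chain of managers is Gopal Mori, Delia Zhou, Zubin Kowalski. The first manager that appears in both chains is Zubin Kowalski.

Zubin Kowalski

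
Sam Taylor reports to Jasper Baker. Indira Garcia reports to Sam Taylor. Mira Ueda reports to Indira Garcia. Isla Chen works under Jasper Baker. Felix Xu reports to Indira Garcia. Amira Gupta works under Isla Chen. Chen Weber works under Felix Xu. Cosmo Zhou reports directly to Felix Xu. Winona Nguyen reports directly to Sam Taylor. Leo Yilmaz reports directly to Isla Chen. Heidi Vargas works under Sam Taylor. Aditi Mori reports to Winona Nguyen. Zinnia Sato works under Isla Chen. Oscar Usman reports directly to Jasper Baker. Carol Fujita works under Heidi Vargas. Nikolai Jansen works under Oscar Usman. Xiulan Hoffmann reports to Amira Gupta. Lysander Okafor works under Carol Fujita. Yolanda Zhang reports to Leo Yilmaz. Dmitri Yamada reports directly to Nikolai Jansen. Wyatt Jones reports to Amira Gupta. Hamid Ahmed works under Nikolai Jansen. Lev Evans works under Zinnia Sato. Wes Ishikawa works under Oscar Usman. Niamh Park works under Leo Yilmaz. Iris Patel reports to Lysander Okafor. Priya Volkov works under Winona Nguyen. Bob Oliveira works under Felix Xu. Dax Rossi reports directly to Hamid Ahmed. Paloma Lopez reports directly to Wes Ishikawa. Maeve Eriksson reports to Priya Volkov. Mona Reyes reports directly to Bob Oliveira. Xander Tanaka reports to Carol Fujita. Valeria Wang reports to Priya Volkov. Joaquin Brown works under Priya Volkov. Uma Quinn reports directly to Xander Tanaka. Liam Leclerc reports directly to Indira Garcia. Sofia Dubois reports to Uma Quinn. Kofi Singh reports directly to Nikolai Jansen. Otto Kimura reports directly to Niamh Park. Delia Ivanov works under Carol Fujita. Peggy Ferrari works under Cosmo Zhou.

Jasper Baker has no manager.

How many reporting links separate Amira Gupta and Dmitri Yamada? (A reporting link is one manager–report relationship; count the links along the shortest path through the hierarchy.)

Amira Gupta is 2 levels below Jasper Baker, and Dmitri Yamada is 3 levels below Jasper Baker (their lowest common manager). The shortest path runs up from Amira Gupta to Jasper Baker and back down to Dmitri Yamada: 2 + 3 = 5 links.

5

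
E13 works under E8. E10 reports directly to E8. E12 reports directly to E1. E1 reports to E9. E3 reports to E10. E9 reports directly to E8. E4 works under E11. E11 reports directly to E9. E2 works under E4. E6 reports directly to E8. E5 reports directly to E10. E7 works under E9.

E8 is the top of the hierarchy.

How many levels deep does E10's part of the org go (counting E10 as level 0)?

The longest chain under E10 runs E10 → E5, which is 1 level below E10.

1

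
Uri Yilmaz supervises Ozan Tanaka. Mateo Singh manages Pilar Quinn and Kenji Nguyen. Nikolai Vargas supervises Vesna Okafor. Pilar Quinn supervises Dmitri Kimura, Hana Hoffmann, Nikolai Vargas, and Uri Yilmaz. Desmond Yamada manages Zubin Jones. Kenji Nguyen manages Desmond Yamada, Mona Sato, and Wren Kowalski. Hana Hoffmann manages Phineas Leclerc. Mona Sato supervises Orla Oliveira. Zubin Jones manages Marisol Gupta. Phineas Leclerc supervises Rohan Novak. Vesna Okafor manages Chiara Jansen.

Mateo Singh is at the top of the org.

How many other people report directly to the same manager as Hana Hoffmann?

Hana Hoffmann reports to Pilar Quinn. Pilar Quinn's other direct reports are Nikolai Vargas, Uri Yilmaz, Dmitri Kimura — 3 peers.

3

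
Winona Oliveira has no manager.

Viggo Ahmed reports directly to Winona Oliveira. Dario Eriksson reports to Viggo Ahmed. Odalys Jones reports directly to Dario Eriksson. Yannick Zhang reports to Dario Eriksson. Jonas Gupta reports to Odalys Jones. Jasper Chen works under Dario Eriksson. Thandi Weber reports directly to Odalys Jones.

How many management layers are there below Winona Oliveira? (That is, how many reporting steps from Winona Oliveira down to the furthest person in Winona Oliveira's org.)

4

The longest chain under Winona Oliveira runs Winona Oliveira → Viggo Ahmed → Dario Eriksson → Odalys Jones → Thandi Weber, which is 4 levels below Winona Oliveira.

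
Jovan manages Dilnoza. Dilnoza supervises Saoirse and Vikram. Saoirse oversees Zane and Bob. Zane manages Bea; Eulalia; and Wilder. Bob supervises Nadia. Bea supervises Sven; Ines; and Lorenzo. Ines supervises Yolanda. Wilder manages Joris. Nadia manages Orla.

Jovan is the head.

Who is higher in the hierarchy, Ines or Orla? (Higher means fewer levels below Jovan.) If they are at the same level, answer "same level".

same level

Both Ines and Orla are 5 levels below Jovan.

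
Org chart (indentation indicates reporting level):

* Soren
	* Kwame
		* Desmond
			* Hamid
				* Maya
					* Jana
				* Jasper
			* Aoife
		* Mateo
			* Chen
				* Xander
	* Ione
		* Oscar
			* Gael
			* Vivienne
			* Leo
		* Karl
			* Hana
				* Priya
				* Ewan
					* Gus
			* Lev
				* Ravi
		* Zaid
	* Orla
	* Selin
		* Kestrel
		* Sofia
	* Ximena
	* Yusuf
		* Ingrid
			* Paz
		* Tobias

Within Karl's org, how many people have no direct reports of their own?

The people in Karl's organization with no one reporting to them are Ravi, Gus, Priya. That is 3.

3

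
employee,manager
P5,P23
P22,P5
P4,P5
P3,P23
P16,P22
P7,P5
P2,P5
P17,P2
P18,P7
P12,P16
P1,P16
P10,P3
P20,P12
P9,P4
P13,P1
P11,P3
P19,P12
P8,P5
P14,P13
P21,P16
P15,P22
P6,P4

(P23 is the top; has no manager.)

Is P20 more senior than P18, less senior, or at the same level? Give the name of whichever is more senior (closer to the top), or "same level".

P20 is 5 levels below P23; P18 is 3. P18 is higher.

P18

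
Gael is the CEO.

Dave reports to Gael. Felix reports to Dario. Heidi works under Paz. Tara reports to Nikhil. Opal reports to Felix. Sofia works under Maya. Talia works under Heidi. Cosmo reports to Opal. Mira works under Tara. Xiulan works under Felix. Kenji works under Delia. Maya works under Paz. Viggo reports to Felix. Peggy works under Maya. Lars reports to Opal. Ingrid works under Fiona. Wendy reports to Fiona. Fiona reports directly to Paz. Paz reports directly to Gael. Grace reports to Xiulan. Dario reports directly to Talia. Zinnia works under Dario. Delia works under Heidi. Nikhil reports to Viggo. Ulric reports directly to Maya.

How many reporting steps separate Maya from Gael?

Chain from Maya up to Gael: Maya → Paz → Gael. That is 2 steps up, so Maya is 2 levels below Gael.

2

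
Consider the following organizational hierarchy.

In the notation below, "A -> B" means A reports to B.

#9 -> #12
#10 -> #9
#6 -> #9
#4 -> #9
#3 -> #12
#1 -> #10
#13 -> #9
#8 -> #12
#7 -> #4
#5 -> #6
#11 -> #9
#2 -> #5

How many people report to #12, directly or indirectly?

12

#12 directly manages #9, #3, #8. Under #9: #11, #13, #4, #7, #6, #5, #2, #10, #1 (9). #3 has no reports. #8 has no reports. So #12's organization is 3 direct reports plus everyone under them: 10 + 1 + 1 = 12.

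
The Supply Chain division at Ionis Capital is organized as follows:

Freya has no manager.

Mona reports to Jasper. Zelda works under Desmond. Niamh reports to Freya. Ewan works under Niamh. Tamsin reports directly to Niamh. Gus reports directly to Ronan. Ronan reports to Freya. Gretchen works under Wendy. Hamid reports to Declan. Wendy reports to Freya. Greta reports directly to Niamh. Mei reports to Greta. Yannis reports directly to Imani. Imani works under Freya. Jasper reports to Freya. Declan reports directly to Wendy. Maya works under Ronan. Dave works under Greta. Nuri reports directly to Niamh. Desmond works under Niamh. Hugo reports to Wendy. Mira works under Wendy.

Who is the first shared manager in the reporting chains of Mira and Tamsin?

Freya

Mira's chain of managers is Wendy, Freya. Tamsin's chain of managers is Niamh, Freya. The first manager that appears in both chains is Freya.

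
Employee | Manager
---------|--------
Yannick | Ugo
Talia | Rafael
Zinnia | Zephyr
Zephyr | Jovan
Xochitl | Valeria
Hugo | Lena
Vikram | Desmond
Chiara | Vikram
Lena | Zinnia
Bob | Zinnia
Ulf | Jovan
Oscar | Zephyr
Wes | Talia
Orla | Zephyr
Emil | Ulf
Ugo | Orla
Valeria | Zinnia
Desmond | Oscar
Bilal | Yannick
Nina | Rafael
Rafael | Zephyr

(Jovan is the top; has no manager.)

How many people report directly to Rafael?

Rafael directly manages Talia, Nina. That is 2 direct reports.

2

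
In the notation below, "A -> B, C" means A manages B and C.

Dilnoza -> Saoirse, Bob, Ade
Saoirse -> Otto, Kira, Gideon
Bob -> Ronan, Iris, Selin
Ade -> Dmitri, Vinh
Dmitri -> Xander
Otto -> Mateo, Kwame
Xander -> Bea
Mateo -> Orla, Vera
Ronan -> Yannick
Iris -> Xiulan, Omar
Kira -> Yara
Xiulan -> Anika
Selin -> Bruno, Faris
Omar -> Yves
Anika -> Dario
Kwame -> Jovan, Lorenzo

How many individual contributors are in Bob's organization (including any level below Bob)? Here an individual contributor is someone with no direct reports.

5

The people in Bob's organization with no one reporting to them are Faris, Bruno, Yves, Dario, Yannick. That is 5.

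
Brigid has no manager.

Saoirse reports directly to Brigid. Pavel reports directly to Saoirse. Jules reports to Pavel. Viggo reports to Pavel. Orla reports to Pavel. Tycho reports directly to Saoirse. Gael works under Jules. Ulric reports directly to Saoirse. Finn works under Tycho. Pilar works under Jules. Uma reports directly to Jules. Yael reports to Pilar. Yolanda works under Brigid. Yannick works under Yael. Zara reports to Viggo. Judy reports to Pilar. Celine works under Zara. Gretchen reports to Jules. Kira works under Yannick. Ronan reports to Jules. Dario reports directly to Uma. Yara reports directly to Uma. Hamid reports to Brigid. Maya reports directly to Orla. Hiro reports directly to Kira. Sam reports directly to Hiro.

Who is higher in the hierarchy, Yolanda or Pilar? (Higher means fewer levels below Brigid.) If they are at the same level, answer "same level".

Yolanda

Yolanda is 1 level below Brigid; Pilar is 4. Yolanda is higher.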